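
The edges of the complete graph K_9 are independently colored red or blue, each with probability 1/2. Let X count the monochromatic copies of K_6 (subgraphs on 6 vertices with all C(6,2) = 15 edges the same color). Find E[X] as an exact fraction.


Let X = Σ_S X_S over the C(9, 6) = 84 subsets S of size 6, where X_S = 1 if the K_6 on S is monochromatic.
For a fixed S, the K_6 on S has C(6, 2) = 15 edges. P[all 15 edges red] = (1/2)^15, and likewise for blue, so P[monochromatic] = 2·(1/2)^15 = 2^{1 − 15} = 1/16384.
By linearity of expectation: E[X] = C(9, 6) · 2^{1 − 15} = 84 · 1/16384 = 21/4096.
Numerically: E[X] ≈ 0.005127.

E[X] = C(9,6)·2^(1−C(6,2)) = 21/4096 ≈ 0.005127.


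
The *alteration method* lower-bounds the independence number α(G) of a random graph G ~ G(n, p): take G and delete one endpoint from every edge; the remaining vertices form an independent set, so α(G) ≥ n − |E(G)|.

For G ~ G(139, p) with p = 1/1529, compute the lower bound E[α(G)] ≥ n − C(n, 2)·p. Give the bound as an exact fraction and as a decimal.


E[|E(G)|] = C(139, 2)·p = 9591 · (1/1529) = 69/11.
E[α(G)] ≥ n − E[|E(G)|] = 139 − 69/11 = 1460/11.
Numerically: ≈ 132.727.
(This is only a lower bound; the true E[α(G)] may be larger.)

E[α(G)] ≥ 1460/11 ≈ 132.727.


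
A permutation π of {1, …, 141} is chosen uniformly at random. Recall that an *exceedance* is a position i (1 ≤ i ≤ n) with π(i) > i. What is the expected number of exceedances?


Write X = Σ_{i=1}^{141} X_i, where X_i = 1_{π(i) > i}.
For each fixed i, π(i) is uniform over {1, …, 141} (marginal of a uniform permutation), so P[π(i) > i] = (n − i)/n. Summing: Σ_{i=1}^{141} (n − i)/n = (0 + 1 + … + 140)/141 = 141(141 − 1)/(2·141) = (141 − 1)/2.
Hence E[X] = Σ_{i=1}^{141} (141 − i)/141 = 70 ≈ 70.0000.

E[X] = 70 = 70.0000.


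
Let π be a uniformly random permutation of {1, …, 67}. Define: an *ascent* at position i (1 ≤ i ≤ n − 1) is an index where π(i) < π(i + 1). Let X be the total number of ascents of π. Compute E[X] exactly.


Write X = Σ X_I over i = 1, …, 66, with X_I the indicator of one ascent.
There are 66 indicators.
For each fixed i, the pair (π(i), π(i+1)) is a uniformly random ordered pair of distinct values from {1, …, 67}; by symmetry P[π(i) < π(i+1)] = 1/2.
By linearity: E[X] = 66 · (1/2) = (67 − 1) · (1/2) = 33 ≈ 33.000000.

E[X] = 33 = 33.000000.


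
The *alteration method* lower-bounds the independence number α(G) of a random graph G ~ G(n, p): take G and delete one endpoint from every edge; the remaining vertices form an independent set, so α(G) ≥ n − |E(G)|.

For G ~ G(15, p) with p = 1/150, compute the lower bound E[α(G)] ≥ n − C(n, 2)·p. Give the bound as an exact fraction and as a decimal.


E[|E(G)|] = C(15, 2)·p = 105 · (1/150) = 7/10.
E[α(G)] ≥ n − E[|E(G)|] = 15 − 7/10 = 143/10.
Numerically: ≈ 14.300.
(This is only a lower bound; the true E[α(G)] may be larger.)

E[α(G)] ≥ 143/10 ≈ 14.300.


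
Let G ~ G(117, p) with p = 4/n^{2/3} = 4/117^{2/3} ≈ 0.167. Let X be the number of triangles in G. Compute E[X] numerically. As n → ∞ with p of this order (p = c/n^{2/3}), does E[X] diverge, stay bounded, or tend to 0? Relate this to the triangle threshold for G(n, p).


Number of potential triangles: C(117, 3) = 260130.
Each occurs with probability p³ ≈ (0.167)³ ≈ 4.67529e-03.
By linearity: E[X] = C(117, 3)·p³ ≈ 260130 · 4.67529e-03 ≈ 1216.182.
Since α = 2/3 < 1, p = c/n^{2/3} ≫ 1/n is above the triangle threshold p ~ 1/n. Asymptotically E[X] ~ (c³/6)·n^{3(1−α)} = (4³/6)·n^{1} → ∞; triangles are abundant w.h.p.

E[X] ≈ 1216.182; in regime p = Θ(1/n^{2/3}) E[X] diverges (above the triangle threshold p ~ 1/n).


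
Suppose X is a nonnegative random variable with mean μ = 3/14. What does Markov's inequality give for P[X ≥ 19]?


μ = E[X] = 3/14, a = 19.
Markov: P[X ≥ 19] ≤ μ/a = (3/14)/19 = 3/266.
Numerically: ≈ 0.01128.
(Since a = 19 > μ = 0.21429, the bound 3/266 is < 1 and informative.)

P[X ≥ 19] ≤ 3/266 ≈ 0.01128.


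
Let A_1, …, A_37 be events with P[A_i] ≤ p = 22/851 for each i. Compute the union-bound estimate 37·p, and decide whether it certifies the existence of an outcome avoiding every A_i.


Union bound: P[∪_{i=1}^{37} A_i] ≤ Σ_i P[A_i] ≤ 37·p = 37·(22/851) = 22/23.
Numerically: 22/23 ≈ 0.9565.
Is 22/23 < 1? YES.
Since P[∪ A_i] ≤ 22/23 < 1, the complement has P[∩ A_i^c] ≥ 1 − 22/23 = 1/23 > 0, so some outcome avoids every A_i.

37·p = 22/23 ≈ 0.9565; existence CERTIFIED by the union bound.


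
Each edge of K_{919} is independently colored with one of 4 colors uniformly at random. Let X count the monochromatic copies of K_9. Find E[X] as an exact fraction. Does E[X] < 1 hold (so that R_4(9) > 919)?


E[X] = C(919, 9) · 4^{1 − 36} = 1238828681639563077558 · 4^{−35} = 1238828681639563077558/1180591620717411303424.
As a reduced fraction: E[X] = 619414340819781538779/590295810358705651712 ≈ 1.0493.
Is E[X] < 1? NO.
Since E[X] ≥ 1, the first-moment bound is inconclusive at n = 919; it does NOT by itself certify R_4(9) > 919.

E[X] = 619414340819781538779/590295810358705651712 ≈ 1.0493; E[X] ≥ 1; first-moment method inconclusive here.


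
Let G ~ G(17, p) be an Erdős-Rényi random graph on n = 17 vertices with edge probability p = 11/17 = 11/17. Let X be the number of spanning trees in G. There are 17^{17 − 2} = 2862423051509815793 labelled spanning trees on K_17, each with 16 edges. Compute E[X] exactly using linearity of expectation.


K_17 has 17^{17 − 2} = 2862423051509815793 labelled spanning trees.
For each such spanning tree H, let X_H = 1 if all 16 edges of H are present in G. Then P[X_H = 1] = p^{16} = (11/17)^{16} = 45949729863572161/48661191875666868481.
Summing the indicators: E[X] = Σ_H E[X_H] = 2862423051509815793 · p^{16} = 2862423051509815793 · 45949729863572161/48661191875666868481 = 45949729863572161/17.
Numerically: E[X] ≈ 2.7e+15.

E[X] = 2862423051509815793 · (11/17)^{16} = 45949729863572161/17 ≈ 2.7e+15.


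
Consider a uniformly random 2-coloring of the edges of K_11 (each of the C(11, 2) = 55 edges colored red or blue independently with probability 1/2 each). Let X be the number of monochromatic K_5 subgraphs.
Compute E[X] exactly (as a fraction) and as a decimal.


Let X = Σ_S X_S over the C(11, 5) = 462 subsets S of size 5, where X_S = 1 if the K_5 on S is monochromatic.
For a fixed S, the K_5 on S has C(5, 2) = 10 edges. P[all 10 edges red] = (1/2)^10, and likewise for blue, so P[monochromatic] = 2·(1/2)^10 = 2^{1 − 10} = 1/512.
By linearity of expectation: E[X] = C(11, 5) · 2^{1 − 10} = 462 · 1/512 = 231/256.
Numerically: E[X] ≈ 0.9023.

E[X] = C(11,5)·2^(1−C(5,2)) = 231/256 ≈ 0.9023.


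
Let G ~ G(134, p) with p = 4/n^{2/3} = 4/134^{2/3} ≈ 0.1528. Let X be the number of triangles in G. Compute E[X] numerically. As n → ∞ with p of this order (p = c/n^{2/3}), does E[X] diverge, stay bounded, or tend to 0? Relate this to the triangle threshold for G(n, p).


Number of potential triangles: C(134, 3) = 392084.
Each occurs with probability p³ ≈ (0.1528)³ ≈ 3.564268e-03.
By linearity: E[X] = C(134, 3)·p³ ≈ 392084 · 3.564268e-03 ≈ 1397.4925.
Since α = 2/3 < 1, p = c/n^{2/3} ≫ 1/n is above the triangle threshold p ~ 1/n. Asymptotically E[X] ~ (c³/6)·n^{3(1−α)} = (4³/6)·n^{1} → ∞; triangles are abundant w.h.p.

E[X] ≈ 1397.4925; in regime p = Θ(1/n^{2/3}) E[X] diverges (above the triangle threshold p ~ 1/n).


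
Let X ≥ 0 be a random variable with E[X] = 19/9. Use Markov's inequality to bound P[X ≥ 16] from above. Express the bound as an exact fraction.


μ = E[X] = 19/9, a = 16.
Markov: P[X ≥ 16] ≤ μ/a = (19/9)/16 = 19/144.
Numerically: ≈ 0.13194.
(Since a = 16 > μ = 2.11111, the bound 19/144 is < 1 and informative.)

P[X ≥ 16] ≤ 19/144 ≈ 0.13194.


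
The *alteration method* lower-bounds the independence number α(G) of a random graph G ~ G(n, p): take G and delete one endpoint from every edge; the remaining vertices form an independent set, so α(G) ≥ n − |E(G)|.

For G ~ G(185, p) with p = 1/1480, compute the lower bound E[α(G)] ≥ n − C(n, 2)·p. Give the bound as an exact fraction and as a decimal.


E[|E(G)|] = C(185, 2)·p = 17020 · (1/1480) = 23/2.
E[α(G)] ≥ n − E[|E(G)|] = 185 − 23/2 = 347/2.
Numerically: ≈ 173.50000.
(This is only a lower bound; the true E[α(G)] may be larger.)

E[α(G)] ≥ 347/2 ≈ 173.50000.


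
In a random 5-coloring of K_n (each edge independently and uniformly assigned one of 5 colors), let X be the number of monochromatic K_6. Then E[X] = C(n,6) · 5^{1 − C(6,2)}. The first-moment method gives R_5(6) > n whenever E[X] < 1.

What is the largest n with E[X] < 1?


We need C(n, 6) · 5^{1 − 15} < 1, i.e. C(n, 6) < 5^{15 − 1} = 6103515625.
Check values of n near the boundary:
  n = 124: C(124, 6) = 4465475476; 4465475476 < 6103515625? YES
  n = 125: C(125, 6) = 4690625500; 4690625500 < 6103515625? YES
  n = 126: C(126, 6) = 4925156775; 4925156775 < 6103515625? YES
  n = 127: C(127, 6) = 5169379425; 5169379425 < 6103515625? YES
  n = 128: C(128, 6) = 5423611200; 5423611200 < 6103515625? YES
  n = 129: C(129, 6) = 5688177600; 5688177600 < 6103515625? YES
  n = 130: C(130, 6) = 5963412000; 5963412000 < 6103515625? YES
  n = 131: C(131, 6) = 6249655776; 6249655776 < 6103515625? NO
  n = 132: C(132, 6) = 6547258432; 6547258432 < 6103515625? NO
  n = 133: C(133, 6) = 6856577728; 6856577728 < 6103515625? NO
The largest n with C(n, 6) < 6103515625 is n = 130 (where E[X] = 47707296/48828125 ≈ 0.9770454). Hence R_5(6) > 130, i.e. R_5(6) ≥ 131.

Largest n = 130; hence R_5(6) > 130.


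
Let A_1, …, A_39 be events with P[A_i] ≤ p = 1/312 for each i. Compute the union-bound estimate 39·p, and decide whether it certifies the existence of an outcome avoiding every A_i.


Union bound: P[∪_{i=1}^{39} A_i] ≤ Σ_i P[A_i] ≤ 39·p = 39·(1/312) = 1/8.
Numerically: 1/8 ≈ 0.1250000.
Is 1/8 < 1? YES.
Since P[∪ A_i] ≤ 1/8 < 1, the complement has P[∩ A_i^c] ≥ 1 − 1/8 = 7/8 > 0, so some outcome avoids every A_i.

39·p = 1/8 ≈ 0.1250000; existence CERTIFIED by the union bound.


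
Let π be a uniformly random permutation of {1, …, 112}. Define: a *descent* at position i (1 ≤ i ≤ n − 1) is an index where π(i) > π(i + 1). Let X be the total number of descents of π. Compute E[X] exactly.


Write X = Σ X_I over i = 1, …, 111, with X_I the indicator of one descent.
There are 111 indicators.
For each fixed i, the pair (π(i), π(i+1)) is a uniformly random ordered pair of distinct values from {1, …, 112}; by symmetry P[π(i) > π(i+1)] = 1/2.
By linearity: E[X] = 111 · (1/2) = (112 − 1) · (1/2) = 111/2 ≈ 55.500000.

E[X] = 111/2 = 55.500000.


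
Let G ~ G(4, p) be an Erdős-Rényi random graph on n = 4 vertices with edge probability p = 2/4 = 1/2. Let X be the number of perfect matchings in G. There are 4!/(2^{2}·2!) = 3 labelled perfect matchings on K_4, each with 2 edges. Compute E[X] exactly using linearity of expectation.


K_4 has 4!/(2^{2}·2!) = 3 labelled perfect matchings.
For each such perfect matching H, let X_H = 1 if all 2 edges of H are present in G. Then P[X_H = 1] = p^{2} = (1/2)^{2} = 1/4.
By linearity: E[X] = Σ_H E[X_H] = 3 · p^{2} = 3 · 1/4 = 3/4.
Numerically: E[X] ≈ 0.75.

E[X] = 3 · (1/2)^{2} = 3/4 ≈ 0.75.


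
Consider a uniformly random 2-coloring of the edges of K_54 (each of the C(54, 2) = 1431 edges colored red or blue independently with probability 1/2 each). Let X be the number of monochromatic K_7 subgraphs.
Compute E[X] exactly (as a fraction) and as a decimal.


Let X = Σ_S X_S over the C(54, 7) = 177100560 subsets S of size 7, where X_S = 1 if the K_7 on S is monochromatic.
For a fixed S, the K_7 on S has C(7, 2) = 21 edges. P[all 21 edges red] = (1/2)^21, and likewise for blue, so P[monochromatic] = 2·(1/2)^21 = 2^{1 − 21} = 1/1048576.
By linearity of expectation: E[X] = C(54, 7) · 2^{1 − 21} = 177100560 · 1/1048576 = 11068785/65536.
Numerically: E[X] ≈ 168.896.

E[X] = C(54,7)·2^(1−C(7,2)) = 11068785/65536 ≈ 168.896.


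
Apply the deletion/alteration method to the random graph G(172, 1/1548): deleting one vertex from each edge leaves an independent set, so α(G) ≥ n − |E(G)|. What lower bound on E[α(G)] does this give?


E[|E(G)|] = C(172, 2)·p = 14706 · (1/1548) = 19/2.
E[α(G)] ≥ n − E[|E(G)|] = 172 − 19/2 = 325/2.
Numerically: ≈ 162.5000.
(This is only a lower bound; the true E[α(G)] may be larger.)

E[α(G)] ≥ 325/2 ≈ 162.5000.


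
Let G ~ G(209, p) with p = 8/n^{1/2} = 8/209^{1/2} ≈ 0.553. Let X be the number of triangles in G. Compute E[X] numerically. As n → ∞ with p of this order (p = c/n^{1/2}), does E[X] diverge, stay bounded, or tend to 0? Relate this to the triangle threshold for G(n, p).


Number of potential triangles: C(209, 3) = 1499784.
Each occurs with probability p³ ≈ (0.553)³ ≈ 1.69453e-01.
By linearity: E[X] = C(209, 3)·p³ ≈ 1499784 · 1.69453e-01 ≈ 254143.641.
Since α = 1/2 < 1, p = c/n^{1/2} ≫ 1/n is above the triangle threshold p ~ 1/n. Asymptotically E[X] ~ (c³/6)·n^{3(1−α)} = (8³/6)·n^{1.5} → ∞; triangles are abundant w.h.p.

E[X] ≈ 254143.641; in regime p = Θ(1/n^{1/2}) E[X] diverges (above the triangle threshold p ~ 1/n).


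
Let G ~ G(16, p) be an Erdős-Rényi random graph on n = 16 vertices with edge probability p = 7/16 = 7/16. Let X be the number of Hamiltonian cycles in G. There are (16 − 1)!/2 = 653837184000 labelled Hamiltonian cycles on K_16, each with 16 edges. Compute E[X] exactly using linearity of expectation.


K_16 has (16 − 1)!/2 = 653837184000 labelled Hamiltonian cycles.
For each such Hamiltonian cycle H, let X_H = 1 if all 16 edges of H are present in G. Then P[X_H = 1] = p^{16} = (7/16)^{16} = 33232930569601/18446744073709551616.
Summing the indicators: E[X] = Σ_H E[X_H] = 653837184000 · p^{16} = 653837184000 · 33232930569601/18446744073709551616 = 21219654042671322112875/18014398509481984.
Numerically: E[X] ≈ 1.1779e+06.

E[X] = 653837184000 · (7/16)^{16} = 21219654042671322112875/18014398509481984 ≈ 1.1779e+06.


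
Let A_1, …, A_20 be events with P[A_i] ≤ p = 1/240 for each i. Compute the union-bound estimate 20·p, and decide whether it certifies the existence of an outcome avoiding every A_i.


Union bound: P[∪_{i=1}^{20} A_i] ≤ Σ_i P[A_i] ≤ 20·p = 20·(1/240) = 1/12.
Numerically: 1/12 ≈ 0.083333.
Is 1/12 < 1? YES.
Since P[∪ A_i] ≤ 1/12 < 1, the complement has P[∩ A_i^c] ≥ 1 − 1/12 = 11/12 > 0, so some outcome avoids every A_i.

20·p = 1/12 ≈ 0.083333; existence CERTIFIED by the union bound.


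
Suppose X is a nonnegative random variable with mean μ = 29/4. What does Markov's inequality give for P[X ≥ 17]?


μ = E[X] = 29/4, a = 17.
Markov: P[X ≥ 17] ≤ μ/a = (29/4)/17 = 29/68.
Numerically: ≈ 0.426471.
(Since a = 17 > μ = 7.250000, the bound 29/68 is < 1 and informative.)

P[X ≥ 17] ≤ 29/68 ≈ 0.426471.


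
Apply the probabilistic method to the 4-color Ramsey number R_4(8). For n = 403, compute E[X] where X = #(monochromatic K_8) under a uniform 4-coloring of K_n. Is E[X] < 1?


E[X] = C(403, 8) · 4^{1 − 28} = 16090020602228430 · 4^{−27} = 16090020602228430/18014398509481984.
As a reduced fraction: E[X] = 8045010301114215/9007199254740992 ≈ 0.89318.
Is E[X] < 1? YES.
Since E[X] < 1, there exists a 4-coloring of K_{403} with no monochromatic K_8; hence R_4(8) > 403.

E[X] = 8045010301114215/9007199254740992 ≈ 0.89318; E[X] < 1, so R_4(8) > 403.


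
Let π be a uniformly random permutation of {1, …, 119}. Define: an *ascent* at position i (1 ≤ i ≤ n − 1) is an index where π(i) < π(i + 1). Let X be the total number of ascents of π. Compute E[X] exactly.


Write X = Σ X_I over i = 1, …, 118, with X_I the indicator of one ascent.
There are 118 indicators.
For each fixed i, the pair (π(i), π(i+1)) is a uniformly random ordered pair of distinct values from {1, …, 119}; by symmetry P[π(i) < π(i+1)] = 1/2.
By linearity: E[X] = 118 · (1/2) = (119 − 1) · (1/2) = 59 ≈ 59.0000.

E[X] = 59 = 59.0000.


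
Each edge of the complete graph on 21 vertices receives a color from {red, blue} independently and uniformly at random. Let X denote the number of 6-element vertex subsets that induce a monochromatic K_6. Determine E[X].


Let X = Σ_S X_S over the C(21, 6) = 54264 subsets S of size 6, where X_S = 1 if the K_6 on S is monochromatic.
For a fixed S, the K_6 on S has C(6, 2) = 15 edges. P[all 15 edges red] = (1/2)^15, and likewise for blue, so P[monochromatic] = 2·(1/2)^15 = 2^{1 − 15} = 1/16384.
By linearity: E[X] = C(21, 6) · 2^{1 − 15} = 54264 · 1/16384 = 6783/2048.
Numerically: E[X] ≈ 3.3120.

E[X] = C(21,6)·2^(1−C(6,2)) = 6783/2048 ≈ 3.3120.


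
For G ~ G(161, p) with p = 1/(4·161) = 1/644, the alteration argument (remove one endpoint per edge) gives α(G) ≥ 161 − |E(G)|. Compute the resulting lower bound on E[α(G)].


E[|E(G)|] = C(161, 2)·p = 12880 · (1/644) = 20.
E[α(G)] ≥ n − E[|E(G)|] = 161 − 20 = 141.
Numerically: ≈ 141.0000.
(This is only a lower bound; the true E[α(G)] may be larger.)

E[α(G)] ≥ 141 ≈ 141.0000.


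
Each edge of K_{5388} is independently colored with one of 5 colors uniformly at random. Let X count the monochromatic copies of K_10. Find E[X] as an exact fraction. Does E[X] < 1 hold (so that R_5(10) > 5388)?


E[X] = C(5388, 10) · 5^{1 − 45} = 5634865093375880654852250419586 · 5^{−44} = 5634865093375880654852250419586/5684341886080801486968994140625.
As a reduced fraction: E[X] = 5634865093375880654852250419586/5684341886080801486968994140625 ≈ 0.9912960.
Is E[X] < 1? YES.
Since E[X] < 1, there exists a 5-coloring of K_{5388} with no monochromatic K_10; hence R_5(10) > 5388.

E[X] = 5634865093375880654852250419586/5684341886080801486968994140625 ≈ 0.9912960; E[X] < 1, so R_5(10) > 5388.


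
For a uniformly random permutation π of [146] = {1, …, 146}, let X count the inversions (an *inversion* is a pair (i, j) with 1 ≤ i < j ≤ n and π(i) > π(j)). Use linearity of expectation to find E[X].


Write X = Σ X_I over the C(146, 2) = 10585 pairs i < j, with X_I the indicator of one inversion.
There are 10585 indicators.
For each fixed pair i < j, the values π(i) and π(j) are two distinct elements of {1, …, 146} in uniformly random order; by symmetry P[π(i) > π(j)] = 1/2.
By linearity: E[X] = 10585 · (1/2) = C(146, 2) · (1/2) = 10585/2 = 10585/2 ≈ 5292.50000.

E[X] = 10585/2 = 5292.50000.


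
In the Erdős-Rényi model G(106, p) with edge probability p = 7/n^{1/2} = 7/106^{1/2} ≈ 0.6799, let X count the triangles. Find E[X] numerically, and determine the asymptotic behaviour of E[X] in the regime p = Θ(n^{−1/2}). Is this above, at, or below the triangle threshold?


Number of potential triangles: C(106, 3) = 192920.
Each occurs with probability p³ ≈ (0.6799)³ ≈ 3.14293444e-01.
By linearity: E[X] = C(106, 3)·p³ ≈ 192920 · 3.14293444e-01 ≈ 60633.491244.
Since α = 1/2 < 1, p = c/n^{1/2} ≫ 1/n is above the triangle threshold p ~ 1/n. Asymptotically E[X] ~ (c³/6)·n^{3(1−α)} = (7³/6)·n^{1.5} → ∞; triangles are abundant w.h.p.

E[X] ≈ 60633.491244; in regime p = Θ(1/n^{1/2}) E[X] diverges (above the triangle threshold p ~ 1/n).


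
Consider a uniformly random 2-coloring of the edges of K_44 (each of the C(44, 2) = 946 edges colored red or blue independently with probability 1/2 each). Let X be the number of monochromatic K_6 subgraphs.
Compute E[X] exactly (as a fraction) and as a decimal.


Let X = Σ_S X_S over the C(44, 6) = 7059052 subsets S of size 6, where X_S = 1 if the K_6 on S is monochromatic.
For a fixed S, the K_6 on S has C(6, 2) = 15 edges. P[all 15 edges red] = (1/2)^15, and likewise for blue, so P[monochromatic] = 2·(1/2)^15 = 2^{1 − 15} = 1/16384.
Summing: E[X] = C(44, 6) · 2^{1 − 15} = 7059052 · 1/16384 = 1764763/4096.
Numerically: E[X] ≈ 430.8503.

E[X] = C(44,6)·2^(1−C(6,2)) = 1764763/4096 ≈ 430.8503.


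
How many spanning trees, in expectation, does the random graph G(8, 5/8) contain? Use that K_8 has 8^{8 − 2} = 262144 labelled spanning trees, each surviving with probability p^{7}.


K_8 has 8^{8 − 2} = 262144 labelled spanning trees.
For each such spanning tree H, let X_H = 1 if all 7 edges of H are present in G. Then P[X_H = 1] = p^{7} = (5/8)^{7} = 78125/2097152.
By linearity: E[X] = Σ_H E[X_H] = 262144 · p^{7} = 262144 · 78125/2097152 = 78125/8.
Numerically: E[X] ≈ 9766.

E[X] = 262144 · (5/8)^{7} = 78125/8 ≈ 9766.


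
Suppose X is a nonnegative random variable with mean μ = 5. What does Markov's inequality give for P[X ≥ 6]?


μ = E[X] = 5, a = 6.
Markov: P[X ≥ 6] ≤ μ/a = (5)/6 = 5/6.
Numerically: ≈ 0.8333.
(Since a = 6 > μ = 5.0000, the bound 5/6 is < 1 and informative.)

P[X ≥ 6] ≤ 5/6 ≈ 0.8333.


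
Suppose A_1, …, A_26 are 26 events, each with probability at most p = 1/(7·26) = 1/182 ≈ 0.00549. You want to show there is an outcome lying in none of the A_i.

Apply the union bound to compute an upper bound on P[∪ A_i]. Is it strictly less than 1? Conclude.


Union bound: P[∪_{i=1}^{26} A_i] ≤ Σ_i P[A_i] ≤ 26·p = 26·(1/182) = 1/7.
Numerically: 1/7 ≈ 0.14286.
Is 1/7 < 1? YES.
Since P[∪ A_i] ≤ 1/7 < 1, the complement has P[∩ A_i^c] ≥ 1 − 1/7 = 6/7 > 0, so some outcome avoids every A_i.

26·p = 1/7 ≈ 0.14286; existence CERTIFIED by the union bound.


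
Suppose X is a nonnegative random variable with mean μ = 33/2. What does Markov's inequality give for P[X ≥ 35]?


μ = E[X] = 33/2, a = 35.
Markov: P[X ≥ 35] ≤ μ/a = (33/2)/35 = 33/70.
Numerically: ≈ 0.47143.
(Since a = 35 > μ = 16.50000, the bound 33/70 is < 1 and informative.)

P[X ≥ 35] ≤ 33/70 ≈ 0.47143.


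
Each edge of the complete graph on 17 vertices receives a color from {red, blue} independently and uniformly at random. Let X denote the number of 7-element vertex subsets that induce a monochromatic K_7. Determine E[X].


Let X = Σ_S X_S over the C(17, 7) = 19448 subsets S of size 7, where X_S = 1 if the K_7 on S is monochromatic.
For a fixed S, the K_7 on S has C(7, 2) = 21 edges. P[all 21 edges red] = (1/2)^21, and likewise for blue, so P[monochromatic] = 2·(1/2)^21 = 2^{1 − 21} = 1/1048576.
By linearity: E[X] = C(17, 7) · 2^{1 − 21} = 19448 · 1/1048576 = 2431/131072.
Numerically: E[X] ≈ 0.01855.

E[X] = C(17,7)·2^(1−C(7,2)) = 2431/131072 ≈ 0.01855.


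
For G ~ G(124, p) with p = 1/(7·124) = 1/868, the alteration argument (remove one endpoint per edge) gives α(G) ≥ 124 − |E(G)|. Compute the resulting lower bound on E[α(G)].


E[|E(G)|] = C(124, 2)·p = 7626 · (1/868) = 123/14.
E[α(G)] ≥ n − E[|E(G)|] = 124 − 123/14 = 1613/14.
Numerically: ≈ 115.214286.
(This is only a lower bound; the true E[α(G)] may be larger.)

E[α(G)] ≥ 1613/14 ≈ 115.214286.


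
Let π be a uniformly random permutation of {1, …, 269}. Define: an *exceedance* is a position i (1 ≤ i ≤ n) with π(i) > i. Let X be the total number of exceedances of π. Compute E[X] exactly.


Write X = Σ_{i=1}^{269} X_i, where X_i = 1_{π(i) > i}.
For each fixed i, π(i) is uniform over {1, …, 269} (marginal of a uniform permutation), so P[π(i) > i] = (n − i)/n. Summing: Σ_{i=1}^{269} (n − i)/n = (0 + 1 + … + 268)/269 = 269(269 − 1)/(2·269) = (269 − 1)/2.
Hence E[X] = Σ_{i=1}^{269} (269 − i)/269 = 134 ≈ 134.00000.

E[X] = 134 = 134.00000.


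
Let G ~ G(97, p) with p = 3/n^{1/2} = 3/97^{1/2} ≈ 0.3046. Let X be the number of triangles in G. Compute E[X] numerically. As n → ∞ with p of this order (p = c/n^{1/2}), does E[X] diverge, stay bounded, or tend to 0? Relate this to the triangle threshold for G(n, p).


Number of potential triangles: C(97, 3) = 147440.
Each occurs with probability p³ ≈ (0.3046)³ ≈ 2.8262213e-02.
By linearity: E[X] = C(97, 3)·p³ ≈ 147440 · 2.8262213e-02 ≈ 4166.98066.
Since α = 1/2 < 1, p = c/n^{1/2} ≫ 1/n is above the triangle threshold p ~ 1/n. Asymptotically E[X] ~ (c³/6)·n^{3(1−α)} = (3³/6)·n^{1.5} → ∞; triangles are abundant w.h.p.

E[X] ≈ 4166.98066; in regime p = Θ(1/n^{1/2}) E[X] diverges (above the triangle threshold p ~ 1/n).


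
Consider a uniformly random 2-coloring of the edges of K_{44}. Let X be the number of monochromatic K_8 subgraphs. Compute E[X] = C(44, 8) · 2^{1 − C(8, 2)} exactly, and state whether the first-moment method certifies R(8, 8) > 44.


E[X] = C(44, 8) · 2^{1 − 28} = 177232627 · 2^{−27} = 177232627/134217728.
As a reduced fraction: E[X] = 177232627/134217728 ≈ 1.3205.
Is E[X] < 1? NO.
Since E[X] ≥ 1, the first-moment bound is inconclusive at n = 44; it does NOT by itself certify R(8, 8) > 44.

E[X] = 177232627/134217728 ≈ 1.3205; E[X] ≥ 1; first-moment method inconclusive here.


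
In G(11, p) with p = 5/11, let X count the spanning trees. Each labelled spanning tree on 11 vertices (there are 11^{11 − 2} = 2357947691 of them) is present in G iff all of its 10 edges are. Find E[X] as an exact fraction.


K_11 has 11^{11 − 2} = 2357947691 labelled spanning trees.
For each such spanning tree H, let X_H = 1 if all 10 edges of H are present in G. Then P[X_H = 1] = p^{10} = (5/11)^{10} = 9765625/25937424601.
Summing the indicators: E[X] = Σ_H E[X_H] = 2357947691 · p^{10} = 2357947691 · 9765625/25937424601 = 9765625/11.
Numerically: E[X] ≈ 8.878e+05.

E[X] = 2357947691 · (5/11)^{10} = 9765625/11 ≈ 8.878e+05.


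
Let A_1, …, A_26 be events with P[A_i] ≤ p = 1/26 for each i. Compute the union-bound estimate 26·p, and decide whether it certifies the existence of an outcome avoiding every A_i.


Union bound: P[∪_{i=1}^{26} A_i] ≤ Σ_i P[A_i] ≤ 26·p = 26·(1/26) = 1.
Numerically: 1 ≈ 1.0000.
Is 1 < 1? NO.
Since the bound 1 is ≥ 1, the union bound is uninformative here; it does NOT by itself certify existence.

26·p = 1 ≈ 1.0000; existence NOT certified by the union bound.


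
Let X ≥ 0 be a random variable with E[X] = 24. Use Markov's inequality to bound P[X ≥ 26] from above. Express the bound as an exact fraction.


μ = E[X] = 24, a = 26.
Markov: P[X ≥ 26] ≤ μ/a = (24)/26 = 12/13.
Numerically: ≈ 0.923077.
(Since a = 26 > μ = 24.000000, the bound 12/13 is < 1 and informative.)

P[X ≥ 26] ≤ 12/13 ≈ 0.923077.


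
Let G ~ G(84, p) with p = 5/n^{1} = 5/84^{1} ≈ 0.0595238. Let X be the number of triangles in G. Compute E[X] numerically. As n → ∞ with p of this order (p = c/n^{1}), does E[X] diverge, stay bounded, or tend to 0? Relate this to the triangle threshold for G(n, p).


Number of potential triangles: C(84, 3) = 95284.
Each occurs with probability p³ ≈ (0.0595238)³ ≈ 2.10897851e-04.
By linearity: E[X] = C(84, 3)·p³ ≈ 95284 · 2.10897851e-04 ≈ 20.095191.
Here α = 1, so p = 5/n is exactly at the triangle threshold p ~ 1/n. Asymptotically E[X] → c³/6 = 5³/6 = 125/6 ≈ 20.833333, a bounded constant. In this regime the triangle count is asymptotically Poisson(c³/6).

E[X] ≈ 20.095191; in regime p = Θ(1/n^{1}) E[X] stays bounded (at the triangle threshold p ~ 1/n).


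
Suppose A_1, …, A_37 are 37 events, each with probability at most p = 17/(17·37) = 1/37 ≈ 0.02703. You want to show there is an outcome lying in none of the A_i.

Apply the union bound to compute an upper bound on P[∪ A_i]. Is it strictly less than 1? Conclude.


Union bound: P[∪_{i=1}^{37} A_i] ≤ Σ_i P[A_i] ≤ 37·p = 37·(1/37) = 1.
Numerically: 1 ≈ 1.00000.
Is 1 < 1? NO.
Since the bound 1 is ≥ 1, the union bound is uninformative here; it does NOT by itself certify existence.

37·p = 1 ≈ 1.00000; existence NOT certified by the union bound.


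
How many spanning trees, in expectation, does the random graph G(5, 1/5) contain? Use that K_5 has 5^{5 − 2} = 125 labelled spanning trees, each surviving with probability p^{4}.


K_5 has 5^{5 − 2} = 125 labelled spanning trees.
For each such spanning tree H, let X_H = 1 if all 4 edges of H are present in G. Then P[X_H = 1] = p^{4} = (1/5)^{4} = 1/625.
By linearity of expectation: E[X] = Σ_H E[X_H] = 125 · p^{4} = 125 · 1/625 = 1/5.
Numerically: E[X] ≈ 0.2.

E[X] = 125 · (1/5)^{4} = 1/5 ≈ 0.2.


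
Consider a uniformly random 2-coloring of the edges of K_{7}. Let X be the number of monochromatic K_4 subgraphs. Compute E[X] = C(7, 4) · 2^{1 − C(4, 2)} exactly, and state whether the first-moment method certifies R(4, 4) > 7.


E[X] = C(7, 4) · 2^{1 − 6} = 35 · 2^{−5} = 35/32.
As a reduced fraction: E[X] = 35/32 ≈ 1.0937500.
Is E[X] < 1? NO.
Since E[X] ≥ 1, the first-moment bound is inconclusive at n = 7; it does NOT by itself certify R(4, 4) > 7.

E[X] = 35/32 ≈ 1.0937500; E[X] ≥ 1; first-moment method inconclusive here.


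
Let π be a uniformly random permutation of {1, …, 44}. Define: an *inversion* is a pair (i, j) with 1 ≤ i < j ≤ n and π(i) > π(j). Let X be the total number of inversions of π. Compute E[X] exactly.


Write X = Σ X_I over the C(44, 2) = 946 pairs i < j, with X_I the indicator of one inversion.
There are 946 indicators.
For each fixed pair i < j, the values π(i) and π(j) are two distinct elements of {1, …, 44} in uniformly random order; by symmetry P[π(i) > π(j)] = 1/2.
By linearity: E[X] = 946 · (1/2) = C(44, 2) · (1/2) = 946/2 = 473 ≈ 473.0000.

E[X] = 473 = 473.0000.


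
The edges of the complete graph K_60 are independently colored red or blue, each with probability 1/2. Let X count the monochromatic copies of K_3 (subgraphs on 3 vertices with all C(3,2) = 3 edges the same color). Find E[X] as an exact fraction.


Let X = Σ_S X_S over the C(60, 3) = 34220 subsets S of size 3, where X_S = 1 if the K_3 on S is monochromatic.
For a fixed S, the K_3 on S has C(3, 2) = 3 edges. P[all 3 edges red] = (1/2)^3, and likewise for blue, so P[monochromatic] = 2·(1/2)^3 = 2^{1 − 3} = 1/4.
By linearity: E[X] = C(60, 3) · 2^{1 − 3} = 34220 · 1/4 = 8555.
Numerically: E[X] ≈ 8555.00000.

E[X] = C(60,3)·2^(1−C(3,2)) = 8555 ≈ 8555.00000.


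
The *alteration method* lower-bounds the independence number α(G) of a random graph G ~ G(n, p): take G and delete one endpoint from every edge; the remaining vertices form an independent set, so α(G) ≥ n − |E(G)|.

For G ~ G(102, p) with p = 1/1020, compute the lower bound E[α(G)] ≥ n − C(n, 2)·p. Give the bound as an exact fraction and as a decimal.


E[|E(G)|] = C(102, 2)·p = 5151 · (1/1020) = 101/20.
E[α(G)] ≥ n − E[|E(G)|] = 102 − 101/20 = 1939/20.
Numerically: ≈ 96.950000.
(This is only a lower bound; the true E[α(G)] may be larger.)

E[α(G)] ≥ 1939/20 ≈ 96.950000.


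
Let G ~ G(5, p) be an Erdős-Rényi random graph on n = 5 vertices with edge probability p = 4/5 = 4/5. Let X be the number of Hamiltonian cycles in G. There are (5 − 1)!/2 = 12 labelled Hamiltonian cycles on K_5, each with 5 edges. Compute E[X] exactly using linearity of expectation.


K_5 has (5 − 1)!/2 = 12 labelled Hamiltonian cycles.
For each such Hamiltonian cycle H, let X_H = 1 if all 5 edges of H are present in G. Then P[X_H = 1] = p^{5} = (4/5)^{5} = 1024/3125.
By linearity: E[X] = Σ_H E[X_H] = 12 · p^{5} = 12 · 1024/3125 = 12288/3125.
Numerically: E[X] ≈ 3.9322.

E[X] = 12 · (4/5)^{5} = 12288/3125 ≈ 3.9322.


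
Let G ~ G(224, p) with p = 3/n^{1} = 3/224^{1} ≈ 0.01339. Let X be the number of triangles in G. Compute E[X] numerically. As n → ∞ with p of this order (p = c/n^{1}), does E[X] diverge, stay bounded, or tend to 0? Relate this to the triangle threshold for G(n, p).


Number of potential triangles: C(224, 3) = 1848224.
Each occurs with probability p³ ≈ (0.01339)³ ≈ 2.402258e-06.
By linearity: E[X] = C(224, 3)·p³ ≈ 1848224 · 2.402258e-06 ≈ 4.4399.
Here α = 1, so p = 3/n is exactly at the triangle threshold p ~ 1/n. Asymptotically E[X] → c³/6 = 3³/6 = 9/2 ≈ 4.5000, a bounded constant. In this regime the triangle count is asymptotically Poisson(c³/6).

E[X] ≈ 4.4399; in regime p = Θ(1/n^{1}) E[X] stays bounded (at the triangle threshold p ~ 1/n).


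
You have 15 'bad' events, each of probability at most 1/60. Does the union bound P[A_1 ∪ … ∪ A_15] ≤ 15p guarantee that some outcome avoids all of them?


Union bound: P[∪_{i=1}^{15} A_i] ≤ Σ_i P[A_i] ≤ 15·p = 15·(1/60) = 1/4.
Numerically: 1/4 ≈ 0.250000.
Is 1/4 < 1? YES.
Since P[∪ A_i] ≤ 1/4 < 1, the complement has P[∩ A_i^c] ≥ 1 − 1/4 = 3/4 > 0, so some outcome avoids every A_i.

15·p = 1/4 ≈ 0.250000; existence CERTIFIED by the union bound.


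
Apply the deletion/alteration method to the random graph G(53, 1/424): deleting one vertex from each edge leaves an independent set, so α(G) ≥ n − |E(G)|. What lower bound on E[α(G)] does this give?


E[|E(G)|] = C(53, 2)·p = 1378 · (1/424) = 13/4.
E[α(G)] ≥ n − E[|E(G)|] = 53 − 13/4 = 199/4.
Numerically: ≈ 49.750.
(This is only a lower bound; the true E[α(G)] may be larger.)

E[α(G)] ≥ 199/4 ≈ 49.750.


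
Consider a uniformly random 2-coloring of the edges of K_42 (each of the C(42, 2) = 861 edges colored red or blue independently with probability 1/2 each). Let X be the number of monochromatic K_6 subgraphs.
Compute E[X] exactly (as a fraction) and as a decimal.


Let X = Σ_S X_S over the C(42, 6) = 5245786 subsets S of size 6, where X_S = 1 if the K_6 on S is monochromatic.
For a fixed S, the K_6 on S has C(6, 2) = 15 edges. P[all 15 edges red] = (1/2)^15, and likewise for blue, so P[monochromatic] = 2·(1/2)^15 = 2^{1 − 15} = 1/16384.
By linearity of expectation: E[X] = C(42, 6) · 2^{1 − 15} = 5245786 · 1/16384 = 2622893/8192.
Numerically: E[X] ≈ 320.17737.

E[X] = C(42,6)·2^(1−C(6,2)) = 2622893/8192 ≈ 320.17737.


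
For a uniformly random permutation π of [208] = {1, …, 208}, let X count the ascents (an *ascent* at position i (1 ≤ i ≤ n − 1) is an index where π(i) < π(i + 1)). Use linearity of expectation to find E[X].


Write X = Σ X_I over i = 1, …, 207, with X_I the indicator of one ascent.
There are 207 indicators.
For each fixed i, the pair (π(i), π(i+1)) is a uniformly random ordered pair of distinct values from {1, …, 208}; by symmetry P[π(i) < π(i+1)] = 1/2.
By linearity: E[X] = 207 · (1/2) = (208 − 1) · (1/2) = 207/2 ≈ 103.5000.

E[X] = 207/2 = 103.5000.


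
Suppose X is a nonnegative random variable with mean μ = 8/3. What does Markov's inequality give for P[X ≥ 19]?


μ = E[X] = 8/3, a = 19.
Markov: P[X ≥ 19] ≤ μ/a = (8/3)/19 = 8/57.
Numerically: ≈ 0.140.
(Since a = 19 > μ = 2.667, the bound 8/57 is < 1 and informative.)

P[X ≥ 19] ≤ 8/57 ≈ 0.140.


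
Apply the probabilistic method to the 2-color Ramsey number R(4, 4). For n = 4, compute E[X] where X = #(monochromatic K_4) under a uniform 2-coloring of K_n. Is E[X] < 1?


E[X] = C(4, 4) · 2^{1 − 6} = 1 · 2^{−5} = 1/32.
As a reduced fraction: E[X] = 1/32 ≈ 0.03125.
Is E[X] < 1? YES.
Since E[X] < 1, there exists a 2-coloring of K_{4} with no monochromatic K_4; hence R(4, 4) > 4.

E[X] = 1/32 ≈ 0.03125; E[X] < 1, so R(4, 4) > 4.


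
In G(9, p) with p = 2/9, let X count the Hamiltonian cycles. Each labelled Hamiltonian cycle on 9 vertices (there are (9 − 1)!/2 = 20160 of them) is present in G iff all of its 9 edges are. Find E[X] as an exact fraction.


K_9 has (9 − 1)!/2 = 20160 labelled Hamiltonian cycles.
For each such Hamiltonian cycle H, let X_H = 1 if all 9 edges of H are present in G. Then P[X_H = 1] = p^{9} = (2/9)^{9} = 512/387420489.
By linearity of expectation: E[X] = Σ_H E[X_H] = 20160 · p^{9} = 20160 · 512/387420489 = 1146880/43046721.
Numerically: E[X] ≈ 0.0266.

E[X] = 20160 · (2/9)^{9} = 1146880/43046721 ≈ 0.0266.


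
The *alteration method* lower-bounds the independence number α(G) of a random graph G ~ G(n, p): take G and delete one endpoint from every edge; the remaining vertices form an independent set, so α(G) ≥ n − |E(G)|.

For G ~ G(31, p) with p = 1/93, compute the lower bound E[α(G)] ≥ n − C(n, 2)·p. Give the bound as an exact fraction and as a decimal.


E[|E(G)|] = C(31, 2)·p = 465 · (1/93) = 5.
E[α(G)] ≥ n − E[|E(G)|] = 31 − 5 = 26.
Numerically: ≈ 26.00000.
(This is only a lower bound; the true E[α(G)] may be larger.)

E[α(G)] ≥ 26 ≈ 26.00000.


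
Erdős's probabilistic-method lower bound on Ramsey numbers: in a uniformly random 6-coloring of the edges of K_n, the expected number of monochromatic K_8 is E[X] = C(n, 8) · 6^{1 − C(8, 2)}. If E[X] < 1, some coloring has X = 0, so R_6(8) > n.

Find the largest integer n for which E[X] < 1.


We need C(n, 8) · 6^{1 − 28} < 1, i.e. C(n, 8) < 6^{28 − 1} = 1023490369077469249536.
Check values of n near the boundary:
  n = 1590: C(1590, 8) = 995397314198933813310; 995397314198933813310 < 1023490369077469249536? YES
  n = 1591: C(1591, 8) = 1000427749141189953870; 1000427749141189953870 < 1023490369077469249536? YES
  n = 1592: C(1592, 8) = 1005480414540892933435; 1005480414540892933435 < 1023490369077469249536? YES
  n = 1593: C(1593, 8) = 1010555394551193970323; 1010555394551193970323 < 1023490369077469249536? YES
  n = 1594: C(1594, 8) = 1015652773590544255167; 1015652773590544255167 < 1023490369077469249536? YES
  n = 1595: C(1595, 8) = 1020772636343363633895; 1020772636343363633895 < 1023490369077469249536? YES
  n = 1596: C(1596, 8) = 1025915067760710553965; 1025915067760710553965 < 1023490369077469249536? NO
  n = 1597: C(1597, 8) = 1031080153060953275445; 1031080153060953275445 < 1023490369077469249536? NO
  n = 1598: C(1598, 8) = 1036267977730442348529; 1036267977730442348529 < 1023490369077469249536? NO
The largest n with C(n, 8) < 1023490369077469249536 is n = 1595 (where E[X] = 113419181815929292655/113721152119718805504 ≈ 0.9973446). Hence R_6(8) > 1595, i.e. R_6(8) ≥ 1596.

Largest n = 1595; hence R_6(8) > 1595.


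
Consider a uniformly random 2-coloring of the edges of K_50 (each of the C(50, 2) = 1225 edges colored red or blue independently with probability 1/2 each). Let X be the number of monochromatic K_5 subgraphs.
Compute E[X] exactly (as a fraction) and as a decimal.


Let X = Σ_S X_S over the C(50, 5) = 2118760 subsets S of size 5, where X_S = 1 if the K_5 on S is monochromatic.
For a fixed S, the K_5 on S has C(5, 2) = 10 edges. P[all 10 edges red] = (1/2)^10, and likewise for blue, so P[monochromatic] = 2·(1/2)^10 = 2^{1 − 10} = 1/512.
By linearity: E[X] = C(50, 5) · 2^{1 − 10} = 2118760 · 1/512 = 264845/64.
Numerically: E[X] ≈ 4138.20312.

E[X] = C(50,5)·2^(1−C(5,2)) = 264845/64 ≈ 4138.20312.


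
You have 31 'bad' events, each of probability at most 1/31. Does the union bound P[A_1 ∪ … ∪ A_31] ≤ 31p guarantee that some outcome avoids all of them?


Union bound: P[∪_{i=1}^{31} A_i] ≤ Σ_i P[A_i] ≤ 31·p = 31·(1/31) = 1.
Numerically: 1 ≈ 1.0000000.
Is 1 < 1? NO.
Since the bound 1 is ≥ 1, the union bound is uninformative here; it does NOT by itself certify existence.

31·p = 1 ≈ 1.0000000; existence NOT certified by the union bound.


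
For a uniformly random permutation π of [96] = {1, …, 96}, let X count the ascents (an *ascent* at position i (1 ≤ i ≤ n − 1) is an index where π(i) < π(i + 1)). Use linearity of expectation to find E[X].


Write X = Σ X_I over i = 1, …, 95, with X_I the indicator of one ascent.
There are 95 indicators.
For each fixed i, the pair (π(i), π(i+1)) is a uniformly random ordered pair of distinct values from {1, …, 96}; by symmetry P[π(i) < π(i+1)] = 1/2.
By linearity: E[X] = 95 · (1/2) = (96 − 1) · (1/2) = 95/2 ≈ 47.50000.

E[X] = 95/2 = 47.50000.


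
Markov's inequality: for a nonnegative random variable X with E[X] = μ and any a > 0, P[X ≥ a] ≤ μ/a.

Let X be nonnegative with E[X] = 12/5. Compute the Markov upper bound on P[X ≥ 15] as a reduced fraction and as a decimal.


μ = E[X] = 12/5, a = 15.
Markov: P[X ≥ 15] ≤ μ/a = (12/5)/15 = 4/25.
Numerically: ≈ 0.160.
(Since a = 15 > μ = 2.400, the bound 4/25 is < 1 and informative.)

P[X ≥ 15] ≤ 4/25 ≈ 0.160.
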